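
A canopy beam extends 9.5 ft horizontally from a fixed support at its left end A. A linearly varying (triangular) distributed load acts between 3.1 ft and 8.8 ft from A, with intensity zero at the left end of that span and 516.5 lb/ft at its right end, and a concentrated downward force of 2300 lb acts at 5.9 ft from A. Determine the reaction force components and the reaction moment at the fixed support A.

Resultant of the triangular load: ½ × 516.5 × 5.7 = 1472.025 lb, acting at 6.9 ft from A (one-third of the span from the peak).
ΣF_x = 0: A_x = 0.
ΣF_y = 0: A_y − ½·516.5·5.7 − 2300 = 0 → A_y = 3772 lb.
ΣM about A: M_A − (½·516.5·5.7)·6.9 − 2300·5.9 = 0 → M_A = 23730 lb·ft.

A_x = 0, A_y = 3772 lb, M_A = 23730 lb·ft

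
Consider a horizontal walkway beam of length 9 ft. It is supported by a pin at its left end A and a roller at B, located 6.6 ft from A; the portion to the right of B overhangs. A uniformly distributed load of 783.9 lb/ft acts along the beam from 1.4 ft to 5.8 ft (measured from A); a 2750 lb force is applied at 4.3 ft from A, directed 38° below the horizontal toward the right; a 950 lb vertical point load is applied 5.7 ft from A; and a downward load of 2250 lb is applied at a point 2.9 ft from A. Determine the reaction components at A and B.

Resultant of the distributed load: 783.9 × 4.4 = 3449.16 lb at 3.6 ft from A.
Taking moments about A: B_y·6.6 − (783.9·4.4)·3.6 − 2750·sin38°·4.3 − 950·5.7 − 2250·2.9 = 0 → B_y = 31637.2/6.6 = 4793.52 ≈ 4794 lb.
ΣF_y = 0: A_y + 4793.52 − 783.9·4.4 − 2750·sin38° − 950 − 2250 = 0 → A_y = 3549 lb.
ΣF_x = 0: A_x + 2750·cos38° = 0 → A_x = -2167 lb.

A_x = -2167 lb, A_y = 3549 lb, B_y = 4794 lb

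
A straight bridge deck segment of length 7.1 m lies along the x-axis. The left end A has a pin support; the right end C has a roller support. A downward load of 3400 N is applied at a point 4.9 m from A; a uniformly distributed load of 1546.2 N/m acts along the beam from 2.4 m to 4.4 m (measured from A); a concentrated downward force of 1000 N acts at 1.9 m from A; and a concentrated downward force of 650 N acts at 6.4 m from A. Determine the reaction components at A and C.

A_x = 0, A_y = 3462 N, C_y = 4681 N

Resultant of the distributed load: 1546.2 × 2 = 3092.4 N at 3.4 m from A.
Taking moments about A: C_y·7.1 − 3400·4.9 − (1546.2·2)·3.4 − 1000·1.9 − 650·6.4 = 0 → C_y = 33234.16/7.1 = 4680.87 ≈ 4681 N.
ΣF_y = 0: A_y + 4680.87 − 3400 − 1546.2·2 − 1000 − 650 = 0 → A_y = 3462 N.
ΣF_x = 0: no horizontal applied forces, so A_x = 0.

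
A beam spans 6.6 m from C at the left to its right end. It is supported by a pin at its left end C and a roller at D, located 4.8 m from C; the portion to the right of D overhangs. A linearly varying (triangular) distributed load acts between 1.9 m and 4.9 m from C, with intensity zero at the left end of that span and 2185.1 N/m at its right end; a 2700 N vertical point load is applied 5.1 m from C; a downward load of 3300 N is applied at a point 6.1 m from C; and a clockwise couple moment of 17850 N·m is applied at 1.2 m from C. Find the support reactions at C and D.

C_x = 0, C_y = -4167 N, D_y = 13440 N

Resultant of the triangular load: ½ × 2185.1 × 3 = 3277.65 N, acting at 3.9 m from C (one-third of the span from the peak).
Taking moments about C: D_y·4.8 − (½·2185.1·3)·3.9 − 2700·5.1 − 3300·6.1 − 17850 = 0 → D_y = 64532.835/4.8 = 13444.3 ≈ 13440 N.
ΣF_y = 0: C_y + 13444.3 − ½·2185.1·3 − 2700 − 3300 = 0 → C_y = -4167 N.
ΣF_x = 0: no horizontal applied forces, so C_x = 0.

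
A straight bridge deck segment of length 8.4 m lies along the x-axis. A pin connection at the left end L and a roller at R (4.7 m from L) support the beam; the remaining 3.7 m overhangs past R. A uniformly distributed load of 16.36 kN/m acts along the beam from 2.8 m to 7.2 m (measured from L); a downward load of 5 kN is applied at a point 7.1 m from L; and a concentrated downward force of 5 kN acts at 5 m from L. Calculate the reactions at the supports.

Resultant of the distributed load: 16.36 × 4.4 = 71.984 kN at 5 m from L.
Moments about L: R_y·4.7 − (16.36·4.4)·5 − 5·7.1 − 5·5 = 0 → R_y = 420.42/4.7 = 89.4511 ≈ 89.45 kN.
ΣF_y = 0: L_y + 89.4511 − 16.36·4.4 − 5 − 5 = 0 → L_y = -7.467 kN.
ΣF_x = 0: no horizontal applied forces, so L_x = 0.

L_x = 0, L_y = -7.467 kN, R_y = 89.45 kN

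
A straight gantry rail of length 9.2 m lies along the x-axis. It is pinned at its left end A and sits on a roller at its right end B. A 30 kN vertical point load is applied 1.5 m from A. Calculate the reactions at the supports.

Taking moments about A: B_y·9.2 − 30·1.5 = 0 → B_y = 45/9.2 = 4.8913 ≈ 4.891 kN.
ΣF_y = 0: A_y + 4.8913 − 30 = 0 → A_y = 25.11 kN.
ΣF_x = 0: no horizontal applied forces, so A_x = 0.

A_x = 0, A_y = 25.11 kN, B_y = 4.891 kN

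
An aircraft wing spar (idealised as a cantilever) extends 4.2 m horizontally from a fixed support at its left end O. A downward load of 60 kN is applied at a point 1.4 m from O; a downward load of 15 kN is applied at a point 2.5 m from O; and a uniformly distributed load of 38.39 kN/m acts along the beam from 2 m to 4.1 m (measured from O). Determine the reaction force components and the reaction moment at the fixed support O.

Resultant of the distributed load: 38.39 × 2.1 = 80.619 kN at 3.05 m from O.
ΣF_x = 0: O_x = 0.
ΣF_y = 0: O_y − 60 − 15 − 38.39·2.1 = 0 → O_y = 155.6 kN.
ΣM about O: M_O − 60·1.4 − 15·2.5 − (38.39·2.1)·3.05 = 0 → M_O = 367.4 kN·m.

O_x = 0, O_y = 155.6 kN, M_O = 367.4 kN·m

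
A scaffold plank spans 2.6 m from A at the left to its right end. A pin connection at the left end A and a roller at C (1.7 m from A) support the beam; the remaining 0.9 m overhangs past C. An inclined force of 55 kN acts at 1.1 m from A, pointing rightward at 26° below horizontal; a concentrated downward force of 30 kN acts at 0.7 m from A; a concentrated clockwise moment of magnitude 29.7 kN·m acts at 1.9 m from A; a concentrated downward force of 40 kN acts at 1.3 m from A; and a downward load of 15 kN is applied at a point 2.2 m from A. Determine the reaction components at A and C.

Moments about A: C_y·1.7 − 55·sin26°·1.1 − 30·0.7 − 29.7 − 40·1.3 − 15·2.2 = 0 → C_y = 162.221/1.7 = 95.4241 ≈ 95.42 kN.
ΣF_y = 0: A_y + 95.4241 − 55·sin26° − 30 − 40 − 15 = 0 → A_y = 13.69 kN.
ΣF_x = 0: A_x + 55·cos26° = 0 → A_x = -49.43 kN.

A_x = -49.43 kN, A_y = 13.69 kN, C_y = 95.42 kN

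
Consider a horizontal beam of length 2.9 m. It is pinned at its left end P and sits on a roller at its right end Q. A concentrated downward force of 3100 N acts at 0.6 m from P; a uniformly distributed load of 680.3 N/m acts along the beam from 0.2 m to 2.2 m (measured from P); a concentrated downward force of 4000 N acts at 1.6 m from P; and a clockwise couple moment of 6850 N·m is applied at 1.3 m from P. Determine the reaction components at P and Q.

P_x = 0, P_y = 2687 N, Q_y = 5773 N

Resultant of the distributed load: 680.3 × 2 = 1360.6 N at 1.2 m from P.
Moments about P: Q_y·2.9 − 3100·0.6 − (680.3·2)·1.2 − 4000·1.6 − 6850 = 0 → Q_y = 16742.72/2.9 = 5773.35 ≈ 5773 N.
ΣF_y = 0: P_y + 5773.35 − 3100 − 680.3·2 − 4000 = 0 → P_y = 2687 N.
ΣF_x = 0: no horizontal applied forces, so P_x = 0.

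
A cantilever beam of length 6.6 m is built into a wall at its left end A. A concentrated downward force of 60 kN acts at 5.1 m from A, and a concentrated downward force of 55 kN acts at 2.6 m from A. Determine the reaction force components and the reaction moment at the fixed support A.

ΣF_x = 0: A_x = 0.
ΣF_y = 0: A_y − 60 − 55 = 0 → A_y = 115.0 kN.
ΣM about A: M_A − 60·5.1 − 55·2.6 = 0 → M_A = 449.0 kN·m.

A_x = 0, A_y = 115.0 kN, M_A = 449.0 kN·m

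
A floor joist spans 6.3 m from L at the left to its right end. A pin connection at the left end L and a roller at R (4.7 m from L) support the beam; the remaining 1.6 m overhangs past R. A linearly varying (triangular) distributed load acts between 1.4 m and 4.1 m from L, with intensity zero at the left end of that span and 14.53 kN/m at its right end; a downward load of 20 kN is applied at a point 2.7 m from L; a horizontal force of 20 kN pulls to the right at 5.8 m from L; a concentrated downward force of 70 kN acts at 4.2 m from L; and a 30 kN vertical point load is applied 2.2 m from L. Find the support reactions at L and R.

Resultant of the triangular load: ½ × 14.53 × 2.7 = 19.6155 kN, acting at 3.2 m from L (one-third of the span from the peak).
Taking moments about L: R_y·4.7 − (½·14.53·2.7)·3.2 − 20·2.7 − 70·4.2 − 30·2.2 = 0 → R_y = 476.7696/4.7 = 101.44 ≈ 101.4 kN.
ΣF_y = 0: L_y + 101.44 − ½·14.53·2.7 − 20 − 70 − 30 = 0 → L_y = 38.18 kN.
ΣF_x = 0: L_x + 20 = 0 → L_x = -20.00 kN.

L_x = -20.00 kN, L_y = 38.18 kN, R_y = 101.4 kN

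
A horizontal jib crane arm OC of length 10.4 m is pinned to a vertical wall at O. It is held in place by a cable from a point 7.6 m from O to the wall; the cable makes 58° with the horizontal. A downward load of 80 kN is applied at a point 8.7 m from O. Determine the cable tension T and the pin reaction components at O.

ΣM about O: T·sin58°·7.6 − 80·8.7 = 0 → T = 696/(7.6·0.848048) = 107.988 ≈ 108.0 kN.
ΣF_x = 0: O_x − T·cos58° = 0 → O_x = 107.988 × 0.529919 = 57.22 kN.
ΣF_y = 0: O_y + T·sin58° − 80 = 0 → O_y = 80 − 107.988 × 0.848048 = -11.58 kN.

T = 108.0 kN, O_x = 57.22 kN, O_y = -11.58 kN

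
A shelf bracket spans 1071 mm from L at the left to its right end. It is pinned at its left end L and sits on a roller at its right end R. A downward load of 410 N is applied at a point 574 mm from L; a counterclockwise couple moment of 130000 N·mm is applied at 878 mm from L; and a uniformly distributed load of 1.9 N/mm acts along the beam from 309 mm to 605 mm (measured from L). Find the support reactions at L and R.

Resultant of the distributed load: 1.9 × 296 = 562.4 N at 457 mm from L.
Taking moments about L: R_y·1071 − 410·574 + 130000 − (1.9·296)·457 = 0 → R_y = 362356.8/1071 = 338.335 ≈ 338.3 N.
ΣF_y = 0: L_y + 338.335 − 410 − 1.9·296 = 0 → L_y = 634.1 N.
ΣF_x = 0: no horizontal applied forces, so L_x = 0.

L_x = 0, L_y = 634.1 N, R_y = 338.3 N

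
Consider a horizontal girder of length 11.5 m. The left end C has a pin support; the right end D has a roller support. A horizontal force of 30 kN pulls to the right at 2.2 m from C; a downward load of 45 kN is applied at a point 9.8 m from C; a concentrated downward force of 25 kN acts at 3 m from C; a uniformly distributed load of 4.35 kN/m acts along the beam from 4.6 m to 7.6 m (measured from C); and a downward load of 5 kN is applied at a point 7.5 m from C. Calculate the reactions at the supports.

Resultant of the distributed load: 4.35 × 3 = 13.05 kN at 6.1 m from C.
ΣM about C: D_y·11.5 − 45·9.8 − 25·3 − (4.35·3)·6.1 − 5·7.5 = 0 → D_y = 633.105/11.5 = 55.0526 ≈ 55.05 kN.
ΣF_y = 0: C_y + 55.0526 − 45 − 25 − 4.35·3 − 5 = 0 → C_y = 33.00 kN.
ΣF_x = 0: C_x + 30 = 0 → C_x = -30.00 kN.

C_x = -30.00 kN, C_y = 33.00 kN, D_y = 55.05 kN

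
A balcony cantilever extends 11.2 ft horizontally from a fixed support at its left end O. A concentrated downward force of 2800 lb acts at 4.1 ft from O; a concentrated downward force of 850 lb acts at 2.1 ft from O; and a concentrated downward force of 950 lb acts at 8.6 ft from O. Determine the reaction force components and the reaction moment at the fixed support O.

ΣF_x = 0: O_x = 0.
ΣF_y = 0: O_y − 2800 − 850 − 950 = 0 → O_y = 4600 lb.
ΣM about O: M_O − 2800·4.1 − 850·2.1 − 950·8.6 = 0 → M_O = 21440 lb·ft.

O_x = 0, O_y = 4600 lb, M_O = 21440 lb·ft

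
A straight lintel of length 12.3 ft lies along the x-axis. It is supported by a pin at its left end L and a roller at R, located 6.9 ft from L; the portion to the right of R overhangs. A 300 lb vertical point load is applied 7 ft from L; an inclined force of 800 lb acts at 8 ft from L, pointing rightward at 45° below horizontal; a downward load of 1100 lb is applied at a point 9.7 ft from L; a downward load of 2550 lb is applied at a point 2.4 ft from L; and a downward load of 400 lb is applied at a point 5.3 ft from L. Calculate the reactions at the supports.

Moments about L: R_y·6.9 − 300·7 − 800·sin45°·8 − 1100·9.7 − 2550·2.4 − 400·5.3 = 0 → R_y = 25535.5/6.9 = 3700.8 ≈ 3701 lb.
ΣF_y = 0: L_y + 3700.8 − 300 − 800·sin45° − 1100 − 2550 − 400 = 0 → L_y = 1215 lb.
ΣF_x = 0: L_x + 800·cos45° = 0 → L_x = -565.7 lb.

L_x = -565.7 lb, L_y = 1215 lb, R_y = 3701 lb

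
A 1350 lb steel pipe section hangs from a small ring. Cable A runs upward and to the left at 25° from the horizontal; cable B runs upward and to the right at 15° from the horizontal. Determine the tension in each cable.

T_A = 2029 lb, T_B = 1903 lb

ΣF_x = 0: −T_A·cos25° + T_B·cos15° = 0 → T_B = 0.938279·T_A.
ΣF_y = 0: T_A·sin25° + T_B·sin15° = 1350.
Substitute: T_A·(0.422618 + 0.938279·0.258819) = 1350 → T_A = 2028.66 ≈ 2029 lb.
Then T_B = 0.938279 × 2028.66 = 1903 lb.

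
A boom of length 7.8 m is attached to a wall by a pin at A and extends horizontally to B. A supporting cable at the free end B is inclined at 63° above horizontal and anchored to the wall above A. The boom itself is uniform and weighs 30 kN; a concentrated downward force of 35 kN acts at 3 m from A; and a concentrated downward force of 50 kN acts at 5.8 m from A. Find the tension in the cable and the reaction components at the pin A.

ΣM about A: T·sin63°·7.8 − 30·3.9 − 35·3 − 50·5.8 = 0 → T = 512/(7.8·0.891007) = 73.6706 ≈ 73.67 kN.
ΣF_x = 0: A_x − T·cos63° = 0 → A_x = 73.6706 × 0.45399 = 33.45 kN.
ΣF_y = 0: A_y + T·sin63° − 30 − 35 − 50 = 0 → A_y = 115 − 73.6706 × 0.891007 = 49.36 kN.

T = 73.67 kN, A_x = 33.45 kN, A_y = 49.36 kN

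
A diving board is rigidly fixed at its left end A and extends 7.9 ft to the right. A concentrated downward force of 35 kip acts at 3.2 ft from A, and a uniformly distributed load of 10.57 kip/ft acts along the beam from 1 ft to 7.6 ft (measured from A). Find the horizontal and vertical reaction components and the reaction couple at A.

Resultant of the distributed load: 10.57 × 6.6 = 69.762 kip at 4.3 ft from A.
ΣF_x = 0: A_x = 0.
ΣF_y = 0: A_y − 35 − 10.57·6.6 = 0 → A_y = 104.8 kip.
ΣM about A: M_A − 35·3.2 − (10.57·6.6)·4.3 = 0 → M_A = 412.0 kip·ft.

A_x = 0, A_y = 104.8 kip, M_A = 412.0 kip·ft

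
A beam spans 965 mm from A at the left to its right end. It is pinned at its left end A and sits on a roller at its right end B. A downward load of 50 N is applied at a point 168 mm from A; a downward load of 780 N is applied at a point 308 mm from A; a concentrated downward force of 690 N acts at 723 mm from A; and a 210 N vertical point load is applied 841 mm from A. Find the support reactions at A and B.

Moments about A: B_y·965 − 50·168 − 780·308 − 690·723 − 210·841 = 0 → B_y = 924120/965 = 957.637 ≈ 957.6 N.
ΣF_y = 0: A_y + 957.637 − 50 − 780 − 690 − 210 = 0 → A_y = 772.4 N.
ΣF_x = 0: no horizontal applied forces, so A_x = 0.

A_x = 0, A_y = 772.4 N, B_y = 957.6 N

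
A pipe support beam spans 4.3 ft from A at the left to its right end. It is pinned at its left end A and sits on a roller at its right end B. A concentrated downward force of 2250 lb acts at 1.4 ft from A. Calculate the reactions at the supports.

ΣM about A: B_y·4.3 − 2250·1.4 = 0 → B_y = 3150/4.3 = 732.558 ≈ 732.6 lb.
ΣF_y = 0: A_y + 732.558 − 2250 = 0 → A_y = 1517 lb.
ΣF_x = 0: no horizontal applied forces, so A_x = 0.

A_x = 0, A_y = 1517 lb, B_y = 732.6 lb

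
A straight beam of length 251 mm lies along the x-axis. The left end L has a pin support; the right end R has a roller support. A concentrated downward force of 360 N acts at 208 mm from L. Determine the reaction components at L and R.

L_x = 0, L_y = 61.67 N, R_y = 298.3 N

ΣM about L: R_y·251 − 360·208 = 0 → R_y = 74880/251 = 298.327 ≈ 298.3 N.
ΣF_y = 0: L_y + 298.327 − 360 = 0 → L_y = 61.67 N.
ΣF_x = 0: no horizontal applied forces, so L_x = 0.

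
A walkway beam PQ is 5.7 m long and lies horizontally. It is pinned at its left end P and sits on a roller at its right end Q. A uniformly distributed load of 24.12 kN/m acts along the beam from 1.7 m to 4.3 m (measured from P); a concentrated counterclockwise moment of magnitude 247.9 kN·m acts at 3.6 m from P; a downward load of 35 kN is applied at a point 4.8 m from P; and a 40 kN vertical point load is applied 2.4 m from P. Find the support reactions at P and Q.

P_x = 0, P_y = 101.9 kN, Q_y = 35.83 kN

Resultant of the distributed load: 24.12 × 2.6 = 62.712 kN at 3 m from P.
Moments about P: Q_y·5.7 − (24.12·2.6)·3 + 247.9 − 35·4.8 − 40·2.4 = 0 → Q_y = 204.236/5.7 = 35.8309 ≈ 35.83 kN.
ΣF_y = 0: P_y + 35.8309 − 24.12·2.6 − 35 − 40 = 0 → P_y = 101.9 kN.
ΣF_x = 0: no horizontal applied forces, so P_x = 0.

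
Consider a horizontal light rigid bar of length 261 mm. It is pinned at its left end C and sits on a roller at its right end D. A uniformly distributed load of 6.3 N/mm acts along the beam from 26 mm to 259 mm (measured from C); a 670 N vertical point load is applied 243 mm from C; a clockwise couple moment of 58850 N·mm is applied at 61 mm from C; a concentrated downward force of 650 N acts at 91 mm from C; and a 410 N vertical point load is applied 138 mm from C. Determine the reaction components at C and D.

Resultant of the distributed load: 6.3 × 233 = 1467.9 N at 142.5 mm from C.
Moments about C: D_y·261 − (6.3·233)·142.5 − 670·243 − 58850 − 650·91 − 410·138 = 0 → D_y = 546565.75/261 = 2094.12 ≈ 2094 N.
ΣF_y = 0: C_y + 2094.12 − 6.3·233 − 670 − 650 − 410 = 0 → C_y = 1104 N.
ΣF_x = 0: no horizontal applied forces, so C_x = 0.

C_x = 0, C_y = 1104 N, D_y = 2094 N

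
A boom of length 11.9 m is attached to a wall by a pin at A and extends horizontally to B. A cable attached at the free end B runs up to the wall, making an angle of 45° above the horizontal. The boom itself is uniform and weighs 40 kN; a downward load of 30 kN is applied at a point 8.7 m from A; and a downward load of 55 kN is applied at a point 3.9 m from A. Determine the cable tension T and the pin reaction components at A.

T = 84.79 kN, A_x = 59.96 kN, A_y = 65.04 kN

ΣM about A: T·sin45°·11.9 − 40·5.95 − 30·8.7 − 55·3.9 = 0 → T = 713.5/(11.9·0.707107) = 84.7934 ≈ 84.79 kN.
ΣF_x = 0: A_x − T·cos45° = 0 → A_x = 84.7934 × 0.707107 = 59.96 kN.
ΣF_y = 0: A_y + T·sin45° − 40 − 30 − 55 = 0 → A_y = 125 − 84.7934 × 0.707107 = 65.04 kN.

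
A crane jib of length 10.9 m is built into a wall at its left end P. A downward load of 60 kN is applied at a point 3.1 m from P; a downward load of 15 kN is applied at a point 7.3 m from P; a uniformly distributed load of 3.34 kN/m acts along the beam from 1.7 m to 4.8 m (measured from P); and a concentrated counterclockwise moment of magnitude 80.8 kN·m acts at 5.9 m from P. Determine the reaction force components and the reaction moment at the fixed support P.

P_x = 0, P_y = 85.35 kN, M_P = 248.4 kN·m

Resultant of the distributed load: 3.34 × 3.1 = 10.354 kN at 3.25 m from P.
ΣF_x = 0: P_x = 0.
ΣF_y = 0: P_y − 60 − 15 − 3.34·3.1 = 0 → P_y = 85.35 kN.
ΣM about P: M_P − 60·3.1 − 15·7.3 − (3.34·3.1)·3.25 + 80.8 = 0 → M_P = 248.4 kN·m.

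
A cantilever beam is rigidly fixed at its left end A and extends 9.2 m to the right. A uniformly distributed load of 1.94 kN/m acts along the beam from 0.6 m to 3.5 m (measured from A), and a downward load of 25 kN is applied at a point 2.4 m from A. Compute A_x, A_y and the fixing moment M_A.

Resultant of the distributed load: 1.94 × 2.9 = 5.626 kN at 2.05 m from A.
ΣF_x = 0: A_x = 0.
ΣF_y = 0: A_y − 1.94·2.9 − 25 = 0 → A_y = 30.63 kN.
ΣM about A: M_A − (1.94·2.9)·2.05 − 25·2.4 = 0 → M_A = 71.53 kN·m.

A_x = 0, A_y = 30.63 kN, M_A = 71.53 kN·m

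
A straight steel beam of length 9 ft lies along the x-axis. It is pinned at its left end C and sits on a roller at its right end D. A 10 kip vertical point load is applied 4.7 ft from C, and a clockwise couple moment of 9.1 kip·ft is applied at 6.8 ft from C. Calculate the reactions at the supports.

C_x = 0, C_y = 3.767 kip, D_y = 6.233 kip

Taking moments about C: D_y·9 − 10·4.7 − 9.1 = 0 → D_y = 56.1/9 = 6.23333 ≈ 6.233 kip.
ΣF_y = 0: C_y + 6.23333 − 10 = 0 → C_y = 3.767 kip.
ΣF_x = 0: no horizontal applied forces, so C_x = 0.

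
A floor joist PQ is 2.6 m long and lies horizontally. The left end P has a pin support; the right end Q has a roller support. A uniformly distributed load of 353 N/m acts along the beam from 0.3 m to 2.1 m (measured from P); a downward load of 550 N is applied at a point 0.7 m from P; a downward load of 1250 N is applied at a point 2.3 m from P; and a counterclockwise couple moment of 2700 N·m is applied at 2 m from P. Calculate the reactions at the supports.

Resultant of the distributed load: 353 × 1.8 = 635.4 N at 1.2 m from P.
ΣM about P: Q_y·2.6 − (353·1.8)·1.2 − 550·0.7 − 1250·2.3 + 2700 = 0 → Q_y = 1322.48/2.6 = 508.646 ≈ 508.6 N.
ΣF_y = 0: P_y + 508.646 − 353·1.8 − 550 − 1250 = 0 → P_y = 1927 N.
ΣF_x = 0: no horizontal applied forces, so P_x = 0.

P_x = 0, P_y = 1927 N, Q_y = 508.6 N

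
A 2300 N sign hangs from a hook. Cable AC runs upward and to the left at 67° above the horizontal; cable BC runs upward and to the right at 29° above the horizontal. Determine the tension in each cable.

T_AC = 2023 N, T_BC = 903.6 N

ΣF_x = 0: −T_AC·cos67° + T_BC·cos29° = 0 → T_BC = 0.446744·T_AC.
ΣF_y = 0: T_AC·sin67° + T_BC·sin29° = 2300.
Substitute: T_AC·(0.920505 + 0.446744·0.48481) = 2300 → T_AC = 2022.71 ≈ 2023 N.
Then T_BC = 0.446744 × 2022.71 = 903.6 N.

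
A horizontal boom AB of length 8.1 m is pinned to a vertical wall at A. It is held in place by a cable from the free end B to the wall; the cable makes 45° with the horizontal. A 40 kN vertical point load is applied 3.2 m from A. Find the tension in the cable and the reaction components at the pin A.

ΣM about A: T·sin45°·8.1 − 40·3.2 = 0 → T = 128/(8.1·0.707107) = 22.3481 ≈ 22.35 kN.
ΣF_x = 0: A_x − T·cos45° = 0 → A_x = 22.3481 × 0.707107 = 15.80 kN.
ΣF_y = 0: A_y + T·sin45° − 40 = 0 → A_y = 40 − 22.3481 × 0.707107 = 24.20 kN.

T = 22.35 kN, A_x = 15.80 kN, A_y = 24.20 kN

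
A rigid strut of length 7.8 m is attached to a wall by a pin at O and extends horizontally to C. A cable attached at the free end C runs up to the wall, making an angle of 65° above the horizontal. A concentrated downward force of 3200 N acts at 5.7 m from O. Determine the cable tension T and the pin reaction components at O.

ΣM about O: T·sin65°·7.8 − 3200·5.7 = 0 → T = 18240/(7.8·0.906308) = 2580.21 ≈ 2580 N.
ΣF_x = 0: O_x − T·cos65° = 0 → O_x = 2580.21 × 0.422618 = 1090 N.
ΣF_y = 0: O_y + T·sin65° − 3200 = 0 → O_y = 3200 − 2580.21 × 0.906308 = 861.5 N.

T = 2580 N, O_x = 1090 N, O_y = 861.5 N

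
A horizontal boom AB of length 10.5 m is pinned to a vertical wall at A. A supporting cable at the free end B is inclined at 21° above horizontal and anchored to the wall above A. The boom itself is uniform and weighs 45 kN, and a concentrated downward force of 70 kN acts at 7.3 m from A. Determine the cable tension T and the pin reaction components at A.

T = 198.6 kN, A_x = 185.4 kN, A_y = 43.83 kN

ΣM about A: T·sin21°·10.5 − 45·5.25 − 70·7.3 = 0 → T = 747.25/(10.5·0.358368) = 198.585 ≈ 198.6 kN.
ΣF_x = 0: A_x − T·cos21° = 0 → A_x = 198.585 × 0.93358 = 185.4 kN.
ΣF_y = 0: A_y + T·sin21° − 45 − 70 = 0 → A_y = 115 − 198.585 × 0.358368 = 43.83 kN.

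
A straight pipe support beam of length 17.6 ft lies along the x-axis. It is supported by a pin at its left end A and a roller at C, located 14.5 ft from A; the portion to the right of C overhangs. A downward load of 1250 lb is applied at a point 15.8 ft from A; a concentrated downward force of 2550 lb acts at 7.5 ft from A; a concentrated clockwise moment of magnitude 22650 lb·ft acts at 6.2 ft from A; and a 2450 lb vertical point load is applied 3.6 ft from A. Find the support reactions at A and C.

Moments about A: C_y·14.5 − 1250·15.8 − 2550·7.5 − 22650 − 2450·3.6 = 0 → C_y = 70345/14.5 = 4851.38 ≈ 4851 lb.
ΣF_y = 0: A_y + 4851.38 − 1250 − 2550 − 2450 = 0 → A_y = 1399 lb.
ΣF_x = 0: no horizontal applied forces, so A_x = 0.

A_x = 0, A_y = 1399 lb, C_y = 4851 lb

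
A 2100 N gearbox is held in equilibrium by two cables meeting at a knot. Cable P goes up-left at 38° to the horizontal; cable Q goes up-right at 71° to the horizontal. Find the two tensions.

ΣF_x = 0: −T_P·cos38° + T_Q·cos71° = 0 → T_Q = 2.42042·T_P.
ΣF_y = 0: T_P·sin38° + T_Q·sin71° = 2100.
Substitute: T_P·(0.615661 + 2.42042·0.945519) = 2100 → T_P = 723.087 ≈ 723.1 N.
Then T_Q = 2.42042 × 723.087 = 1750 N.

T_P = 723.1 N, T_Q = 1750 N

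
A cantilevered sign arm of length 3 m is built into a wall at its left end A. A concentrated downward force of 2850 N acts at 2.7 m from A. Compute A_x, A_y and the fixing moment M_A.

A_x = 0, A_y = 2850 N, M_A = 7695 N·m

ΣF_x = 0: A_x = 0.
ΣF_y = 0: A_y − 2850 = 0 → A_y = 2850 N.
ΣM about A: M_A − 2850·2.7 = 0 → M_A = 7695 N·m.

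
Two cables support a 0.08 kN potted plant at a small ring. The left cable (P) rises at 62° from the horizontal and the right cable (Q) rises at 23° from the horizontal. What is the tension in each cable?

ΣF_x = 0: −T_P·cos62° + T_Q·cos23° = 0 → T_Q = 0.510015·T_P.
ΣF_y = 0: T_P·sin62° + T_Q·sin23° = 0.08.
Substitute: T_P·(0.882948 + 0.510015·0.390731) = 0.08 → T_P = 0.0739217 ≈ 0.07392 kN.
Then T_Q = 0.510015 × 0.0739217 = 0.03770 kN.

T_P = 0.07392 kN, T_Q = 0.03770 kN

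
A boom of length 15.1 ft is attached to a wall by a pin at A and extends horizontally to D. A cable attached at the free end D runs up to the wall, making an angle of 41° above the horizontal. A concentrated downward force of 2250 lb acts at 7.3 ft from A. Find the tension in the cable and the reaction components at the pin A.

ΣM about A: T·sin41°·15.1 − 2250·7.3 = 0 → T = 16425/(15.1·0.656059) = 1658 lb.
ΣF_x = 0: A_x − T·cos41° = 0 → A_x = 1658 × 0.75471 = 1251 lb.
ΣF_y = 0: A_y + T·sin41° − 2250 = 0 → A_y = 2250 − 1658 × 0.656059 = 1162 lb.

T = 1658 lb, A_x = 1251 lb, A_y = 1162 lb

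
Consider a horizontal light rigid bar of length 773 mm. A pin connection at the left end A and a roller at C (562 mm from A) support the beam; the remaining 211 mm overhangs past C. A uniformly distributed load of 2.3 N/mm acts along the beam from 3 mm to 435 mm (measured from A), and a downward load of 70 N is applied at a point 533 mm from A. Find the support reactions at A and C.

Resultant of the distributed load: 2.3 × 432 = 993.6 N at 219 mm from A.
Taking moments about A: C_y·562 − (2.3·432)·219 − 70·533 = 0 → C_y = 254908.4/562 = 453.574 ≈ 453.6 N.
ΣF_y = 0: A_y + 453.574 − 2.3·432 − 70 = 0 → A_y = 610.0 N.
ΣF_x = 0: no horizontal applied forces, so A_x = 0.

A_x = 0, A_y = 610.0 N, C_y = 453.6 N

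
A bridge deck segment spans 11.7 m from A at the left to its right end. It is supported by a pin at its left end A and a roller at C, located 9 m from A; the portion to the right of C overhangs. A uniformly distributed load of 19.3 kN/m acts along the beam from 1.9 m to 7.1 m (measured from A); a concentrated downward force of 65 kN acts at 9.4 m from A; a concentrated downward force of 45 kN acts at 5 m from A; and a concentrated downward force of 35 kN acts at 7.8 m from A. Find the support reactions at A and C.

Resultant of the distributed load: 19.3 × 5.2 = 100.36 kN at 4.5 m from A.
ΣM about A: C_y·9 − (19.3·5.2)·4.5 − 65·9.4 − 45·5 − 35·7.8 = 0 → C_y = 1560.62/9 = 173.402 ≈ 173.4 kN.
ΣF_y = 0: A_y + 173.402 − 19.3·5.2 − 65 − 45 − 35 = 0 → A_y = 71.96 kN.
ΣF_x = 0: no horizontal applied forces, so A_x = 0.

A_x = 0, A_y = 71.96 kN, C_y = 173.4 kN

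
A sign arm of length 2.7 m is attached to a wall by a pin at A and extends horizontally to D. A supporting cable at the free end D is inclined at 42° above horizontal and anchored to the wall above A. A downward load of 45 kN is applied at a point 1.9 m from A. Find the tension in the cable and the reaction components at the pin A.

T = 47.33 kN, A_x = 35.17 kN, A_y = 13.33 kN

ΣM about A: T·sin42°·2.7 − 45·1.9 = 0 → T = 85.5/(2.7·0.669131) = 47.3251 ≈ 47.33 kN.
ΣF_x = 0: A_x − T·cos42° = 0 → A_x = 47.3251 × 0.743145 = 35.17 kN.
ΣF_y = 0: A_y + T·sin42° − 45 = 0 → A_y = 45 − 47.3251 × 0.669131 = 13.33 kN.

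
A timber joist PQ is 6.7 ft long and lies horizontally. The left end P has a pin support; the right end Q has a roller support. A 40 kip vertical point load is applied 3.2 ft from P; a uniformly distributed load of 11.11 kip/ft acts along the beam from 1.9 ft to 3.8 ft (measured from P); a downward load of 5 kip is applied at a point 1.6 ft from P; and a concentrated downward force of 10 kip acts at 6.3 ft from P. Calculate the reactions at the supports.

Resultant of the distributed load: 11.11 × 1.9 = 21.109 kip at 2.85 ft from P.
ΣM about P: Q_y·6.7 − 40·3.2 − (11.11·1.9)·2.85 − 5·1.6 − 10·6.3 = 0 → Q_y = 259.16065/6.7 = 38.6807 ≈ 38.68 kip.
ΣF_y = 0: P_y + 38.6807 − 40 − 11.11·1.9 − 5 − 10 = 0 → P_y = 37.43 kip.
ΣF_x = 0: no horizontal applied forces, so P_x = 0.

P_x = 0, P_y = 37.43 kip, Q_y = 38.68 kip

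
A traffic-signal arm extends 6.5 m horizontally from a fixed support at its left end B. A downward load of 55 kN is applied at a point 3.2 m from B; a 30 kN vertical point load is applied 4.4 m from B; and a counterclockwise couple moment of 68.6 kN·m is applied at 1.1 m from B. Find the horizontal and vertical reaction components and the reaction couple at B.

ΣF_x = 0: B_x = 0.
ΣF_y = 0: B_y − 55 − 30 = 0 → B_y = 85.00 kN.
ΣM about B: M_B − 55·3.2 − 30·4.4 + 68.6 = 0 → M_B = 239.4 kN·m.

B_x = 0, B_y = 85.00 kN, M_B = 239.4 kN·m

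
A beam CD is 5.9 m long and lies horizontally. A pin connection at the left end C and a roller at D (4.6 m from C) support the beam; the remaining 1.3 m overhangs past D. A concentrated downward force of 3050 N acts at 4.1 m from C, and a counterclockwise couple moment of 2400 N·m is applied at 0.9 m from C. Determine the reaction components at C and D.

Moments about C: D_y·4.6 − 3050·4.1 + 2400 = 0 → D_y = 10105/4.6 = 2196.74 ≈ 2197 N.
ΣF_y = 0: C_y + 2196.74 − 3050 = 0 → C_y = 853.3 N.
ΣF_x = 0: no horizontal applied forces, so C_x = 0.

C_x = 0, C_y = 853.3 N, D_y = 2197 N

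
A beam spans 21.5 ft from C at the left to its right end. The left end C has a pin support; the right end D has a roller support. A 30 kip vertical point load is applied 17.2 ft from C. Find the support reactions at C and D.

Taking moments about C: D_y·21.5 − 30·17.2 = 0 → D_y = 516/21.5 = 24.00 kip.
ΣF_y = 0: C_y + 24 − 30 = 0 → C_y = 6.000 kip.
ΣF_x = 0: no horizontal applied forces, so C_x = 0.

C_x = 0, C_y = 6.000 kip, D_y = 24.00 kip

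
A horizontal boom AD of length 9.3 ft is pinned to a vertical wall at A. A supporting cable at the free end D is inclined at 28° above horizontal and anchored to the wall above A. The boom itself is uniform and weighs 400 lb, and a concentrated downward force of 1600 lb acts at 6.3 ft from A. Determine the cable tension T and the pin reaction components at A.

ΣM about A: T·sin28°·9.3 − 400·4.65 − 1600·6.3 = 0 → T = 11940/(9.3·0.469472) = 2734.71 ≈ 2735 lb.
ΣF_x = 0: A_x − T·cos28° = 0 → A_x = 2734.71 × 0.882948 = 2415 lb.
ΣF_y = 0: A_y + T·sin28° − 400 − 1600 = 0 → A_y = 2000 − 2734.71 × 0.469472 = 716.1 lb.

T = 2735 lb, A_x = 2415 lb, A_y = 716.1 lb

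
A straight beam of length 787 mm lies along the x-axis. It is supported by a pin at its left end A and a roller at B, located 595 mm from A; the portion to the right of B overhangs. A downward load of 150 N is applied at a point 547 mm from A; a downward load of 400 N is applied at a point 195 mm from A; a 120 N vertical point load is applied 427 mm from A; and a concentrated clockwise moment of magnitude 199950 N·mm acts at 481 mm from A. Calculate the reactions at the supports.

Moments about A: B_y·595 − 150·547 − 400·195 − 120·427 − 199950 = 0 → B_y = 411240/595 = 691.16 ≈ 691.2 N.
ΣF_y = 0: A_y + 691.16 − 150 − 400 − 120 = 0 → A_y = -21.16 N.
ΣF_x = 0: no horizontal applied forces, so A_x = 0.

A_x = 0, A_y = -21.16 N, B_y = 691.2 N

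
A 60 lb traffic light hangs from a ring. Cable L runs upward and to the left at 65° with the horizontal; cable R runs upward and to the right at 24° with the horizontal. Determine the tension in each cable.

ΣF_x = 0: −T_L·cos65° + T_R·cos24° = 0 → T_R = 0.462613·T_L.
ΣF_y = 0: T_L·sin65° + T_R·sin24° = 60.
Substitute: T_L·(0.906308 + 0.462613·0.406737) = 60 → T_L = 54.8211 ≈ 54.82 lb.
Then T_R = 0.462613 × 54.8211 = 25.36 lb.

T_L = 54.82 lb, T_R = 25.36 lb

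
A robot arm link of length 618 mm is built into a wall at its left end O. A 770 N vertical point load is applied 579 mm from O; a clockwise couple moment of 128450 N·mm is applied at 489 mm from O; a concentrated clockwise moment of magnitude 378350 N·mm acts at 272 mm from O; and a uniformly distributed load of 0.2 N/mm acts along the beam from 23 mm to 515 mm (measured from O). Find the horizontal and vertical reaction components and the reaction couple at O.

Resultant of the distributed load: 0.2 × 492 = 98.4 N at 269 mm from O.
ΣF_x = 0: O_x = 0.
ΣF_y = 0: O_y − 770 − 0.2·492 = 0 → O_y = 868.4 N.
ΣM about O: M_O − 770·579 − 128450 − 378350 − (0.2·492)·269 = 0 → M_O = 979100 N·mm.

O_x = 0, O_y = 868.4 N, M_O = 979100 N·mm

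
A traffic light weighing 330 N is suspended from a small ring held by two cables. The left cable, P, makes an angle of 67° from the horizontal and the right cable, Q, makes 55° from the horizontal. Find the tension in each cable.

ΣF_x = 0: −T_P·cos67° + T_Q·cos55° = 0 → T_Q = 0.681219·T_P.
ΣF_y = 0: T_P·sin67° + T_Q·sin55° = 330.
Substitute: T_P·(0.920505 + 0.681219·0.819152) = 330 → T_P = 223.195 ≈ 223.2 N.
Then T_Q = 0.681219 × 223.195 = 152.0 N.

T_P = 223.2 N, T_Q = 152.0 N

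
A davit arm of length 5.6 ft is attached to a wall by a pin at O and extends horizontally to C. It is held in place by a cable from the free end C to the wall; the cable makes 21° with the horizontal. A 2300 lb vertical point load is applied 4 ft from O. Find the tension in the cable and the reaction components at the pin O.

T = 4584 lb, O_x = 4280 lb, O_y = 657.1 lb

ΣM about O: T·sin21°·5.6 − 2300·4 = 0 → T = 9200/(5.6·0.358368) = 4584.27 ≈ 4584 lb.
ΣF_x = 0: O_x − T·cos21° = 0 → O_x = 4584.27 × 0.93358 = 4280 lb.
ΣF_y = 0: O_y + T·sin21° − 2300 = 0 → O_y = 2300 − 4584.27 × 0.358368 = 657.1 lb.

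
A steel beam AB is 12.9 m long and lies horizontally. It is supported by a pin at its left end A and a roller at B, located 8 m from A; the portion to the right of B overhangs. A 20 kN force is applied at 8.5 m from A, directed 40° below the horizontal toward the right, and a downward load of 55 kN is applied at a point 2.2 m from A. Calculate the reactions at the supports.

A_x = -15.32 kN, A_y = 39.07 kN, B_y = 28.78 kN

ΣM about A: B_y·8 − 20·sin40°·8.5 − 55·2.2 = 0 → B_y = 230.274/8 = 28.7843 ≈ 28.78 kN.
ΣF_y = 0: A_y + 28.7843 − 20·sin40° − 55 = 0 → A_y = 39.07 kN.
ΣF_x = 0: A_x + 20·cos40° = 0 → A_x = -15.32 kN.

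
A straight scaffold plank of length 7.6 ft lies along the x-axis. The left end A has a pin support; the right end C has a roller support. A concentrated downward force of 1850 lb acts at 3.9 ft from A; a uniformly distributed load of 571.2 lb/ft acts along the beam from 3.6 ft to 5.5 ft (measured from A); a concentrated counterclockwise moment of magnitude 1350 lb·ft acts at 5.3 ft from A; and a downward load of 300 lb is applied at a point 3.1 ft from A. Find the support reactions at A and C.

Resultant of the distributed load: 571.2 × 1.9 = 1085.28 lb at 4.55 ft from A.
ΣM about A: C_y·7.6 − 1850·3.9 − (571.2·1.9)·4.55 + 1350 − 300·3.1 = 0 → C_y = 11733.024/7.6 = 1543.82 ≈ 1544 lb.
ΣF_y = 0: A_y + 1543.82 − 1850 − 571.2·1.9 − 300 = 0 → A_y = 1691 lb.
ΣF_x = 0: no horizontal applied forces, so A_x = 0.

A_x = 0, A_y = 1691 lb, C_y = 1544 lb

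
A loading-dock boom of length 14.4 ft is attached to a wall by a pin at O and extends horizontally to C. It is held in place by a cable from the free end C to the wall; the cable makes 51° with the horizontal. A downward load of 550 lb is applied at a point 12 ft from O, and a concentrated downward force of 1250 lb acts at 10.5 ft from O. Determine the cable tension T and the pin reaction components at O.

ΣM about O: T·sin51°·14.4 − 550·12 − 1250·10.5 = 0 → T = 19725/(14.4·0.777146) = 1762.59 ≈ 1763 lb.
ΣF_x = 0: O_x − T·cos51° = 0 → O_x = 1762.59 × 0.62932 = 1109 lb.
ΣF_y = 0: O_y + T·sin51° − 550 − 1250 = 0 → O_y = 1800 − 1762.59 × 0.777146 = 430.2 lb.

T = 1763 lb, O_x = 1109 lb, O_y = 430.2 lb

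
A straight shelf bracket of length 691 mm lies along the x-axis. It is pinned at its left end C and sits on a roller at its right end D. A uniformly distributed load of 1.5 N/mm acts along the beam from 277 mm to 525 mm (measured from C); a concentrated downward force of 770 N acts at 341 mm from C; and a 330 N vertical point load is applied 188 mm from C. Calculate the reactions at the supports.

Resultant of the distributed load: 1.5 × 248 = 372 N at 401 mm from C.
Moments about C: D_y·691 − (1.5·248)·401 − 770·341 − 330·188 = 0 → D_y = 473782/691 = 685.647 ≈ 685.6 N.
ΣF_y = 0: C_y + 685.647 − 1.5·248 − 770 − 330 = 0 → C_y = 786.4 N.
ΣF_x = 0: no horizontal applied forces, so C_x = 0.

C_x = 0, C_y = 786.4 N, D_y = 685.6 N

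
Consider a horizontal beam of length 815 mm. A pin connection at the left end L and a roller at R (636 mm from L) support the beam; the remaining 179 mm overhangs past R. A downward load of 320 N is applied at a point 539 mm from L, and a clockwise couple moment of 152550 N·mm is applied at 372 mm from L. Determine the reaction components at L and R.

L_x = 0, L_y = -191.1 N, R_y = 511.1 N

ΣM about L: R_y·636 − 320·539 − 152550 = 0 → R_y = 325030/636 = 511.053 ≈ 511.1 N.
ΣF_y = 0: L_y + 511.053 − 320 = 0 → L_y = -191.1 N.
ΣF_x = 0: no horizontal applied forces, so L_x = 0.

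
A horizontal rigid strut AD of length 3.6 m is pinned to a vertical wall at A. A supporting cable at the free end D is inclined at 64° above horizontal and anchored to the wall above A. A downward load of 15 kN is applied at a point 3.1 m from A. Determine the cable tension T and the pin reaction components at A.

ΣM about A: T·sin64°·3.6 − 15·3.1 = 0 → T = 46.5/(3.6·0.898794) = 14.3711 ≈ 14.37 kN.
ΣF_x = 0: A_x − T·cos64° = 0 → A_x = 14.3711 × 0.438371 = 6.300 kN.
ΣF_y = 0: A_y + T·sin64° − 15 = 0 → A_y = 15 − 14.3711 × 0.898794 = 2.083 kN.

T = 14.37 kN, A_x = 6.300 kN, A_y = 2.083 kN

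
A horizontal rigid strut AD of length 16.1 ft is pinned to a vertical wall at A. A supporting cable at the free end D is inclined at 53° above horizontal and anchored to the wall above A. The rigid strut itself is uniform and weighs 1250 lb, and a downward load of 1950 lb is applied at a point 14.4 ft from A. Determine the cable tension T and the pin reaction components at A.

ΣM about A: T·sin53°·16.1 − 1250·8.05 − 1950·14.4 = 0 → T = 38142.5/(16.1·0.798636) = 2966.43 ≈ 2966 lb.
ΣF_x = 0: A_x − T·cos53° = 0 → A_x = 2966.43 × 0.601815 = 1785 lb.
ΣF_y = 0: A_y + T·sin53° − 1250 − 1950 = 0 → A_y = 3200 − 2966.43 × 0.798636 = 830.9 lb.

T = 2966 lb, A_x = 1785 lb, A_y = 830.9 lb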